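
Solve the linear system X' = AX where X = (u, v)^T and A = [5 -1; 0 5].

Coefficient matrix A = [[5, -1], [0, 5]].
Characteristic polynomial det(A - λI) = λ^2 - 10λ + 25 = 0.
Single eigenvalue λ = 5 with algebraic multiplicity 2.
Eigenvector v = (1,0); generalized eigenvector w with (A-λI)w=v is (-3,-1).
General solution: e^(5t)[c_1·v + c_2·(t·v + w)].

u(t) = c_1e^(5t) + c_2te^(5t) - 3c_2e^(5t), v(t) = -c_2e^(5t)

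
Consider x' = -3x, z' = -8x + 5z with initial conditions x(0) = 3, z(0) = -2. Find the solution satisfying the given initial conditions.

Coefficient matrix A = [[-3, 0], [-8, 5]].
Characteristic polynomial det(A - λI) = λ^2 - 2λ - 15 = 0.
Eigenvalues λ = -3, 5.
For λ=-3: (A-λI) row 2 is [-8, 8], so an eigenvector is (-1, -1).
For λ=5: (A-λI) row 1 is [-8, 0], so an eigenvector is (0, 1).
General solution: C_1e^(-3t)(-1,-1) + C_2e^(5t)(0,1).
Applying x(0)=3, z(0)=-2 gives C_1=-3, C_2=-5.

x(t) = 3e^(-3t), z(t) = -5e^(5t) + 3e^(-3t)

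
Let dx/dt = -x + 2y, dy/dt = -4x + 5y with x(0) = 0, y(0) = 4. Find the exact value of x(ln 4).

240

A = [[-1,2],[-4,5]]; eigenvalues λ = 3, 1.
Eigenvectors: (1,2) for λ=3, (-1,-1) for λ=1.
From the initial condition, c_1 = 4, c_2 = 4.
x(ln 4) = (4)(4^3)(1) + (4)(4^1)(-1) = 240.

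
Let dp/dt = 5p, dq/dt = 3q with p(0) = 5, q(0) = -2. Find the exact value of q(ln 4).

A = [[5,0],[0,3]]; eigenvalues λ = 3, 5.
Eigenvectors: (0,1) for λ=3, (-1,0) for λ=5.
From the initial condition, c_1 = -2, c_2 = -5.
q(ln 4) = (-2)(4^3)(1) + (-5)(4^5)(0) = -128.

-128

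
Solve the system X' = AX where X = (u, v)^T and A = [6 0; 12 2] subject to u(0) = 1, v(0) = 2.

Coefficient matrix A = [[6, 0], [12, 2]].
Characteristic polynomial det(A - λI) = λ^2 - 8λ + 12 = 0.
Eigenvalues λ = 2, 6.
For λ=2: (A-λI) row 1 is [4, 0], so an eigenvector is (0, 1).
For λ=6: (A-λI) row 2 is [12, -4], so an eigenvector is (-1, -3).
General solution: C_1e^(2t)(0,1) + C_2e^(6t)(-1,-3).
Applying u(0)=1, v(0)=2 gives C_1=-1, C_2=-1.

u(t) = e^(6t), v(t) = 3e^(6t) - e^(2t)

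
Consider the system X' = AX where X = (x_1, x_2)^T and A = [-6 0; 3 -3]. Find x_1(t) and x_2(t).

x_1(t) = -K_1e^(-6t), x_2(t) = K_1e^(-6t) - K_2e^(-3t)

Coefficient matrix A = [[-6, 0], [3, -3]].
Characteristic polynomial det(A - λI) = λ^2 + 9λ + 18 = 0.
Eigenvalues λ = -6, -3.
For λ=-6: (A-λI) row 2 is [3, 3], so an eigenvector is (-1, 1).
For λ=-3: (A-λI) row 1 is [-3, 0], so an eigenvector is (0, -1).
General solution: K_1e^(-6t)(-1,1) + K_2e^(-3t)(0,-1).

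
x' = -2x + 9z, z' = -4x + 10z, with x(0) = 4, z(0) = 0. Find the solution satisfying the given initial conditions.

Coefficient matrix A = [[-2, 9], [-4, 10]].
Characteristic polynomial det(A - λI) = λ^2 - 8λ + 16 = 0.
Single eigenvalue λ = 4 with algebraic multiplicity 2.
Eigenvector v = (-3,-2); generalized eigenvector w with (A-λI)w=v is (-1,-1).
General solution: e^(4t)[C_1·v + C_2·(t·v + w)].
Applying x(0)=4, z(0)=0 gives C_1=-4, C_2=8.

x(t) = -24te^(4t) + 4e^(4t), z(t) = -16te^(4t)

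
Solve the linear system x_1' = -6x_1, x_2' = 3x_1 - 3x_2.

Coefficient matrix A = [[-6, 0], [3, -3]].
Characteristic polynomial det(A - λI) = λ^2 + 9λ + 18 = 0.
Eigenvalues λ = -6, -3.
For λ=-6: (A-λI) row 2 is [3, 3], so an eigenvector is (-1, 1).
For λ=-3: (A-λI) row 1 is [-3, 0], so an eigenvector is (0, -1).
General solution: K_1e^(-6t)(-1,1) + K_2e^(-3t)(0,-1).

x_1(t) = -K_1e^(-6t), x_2(t) = K_1e^(-6t) - K_2e^(-3t)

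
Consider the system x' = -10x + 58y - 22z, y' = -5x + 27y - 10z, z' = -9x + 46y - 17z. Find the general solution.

Coefficient matrix A = [[-10, 58, -22], [-5, 27, -10], [-9, 46, -17]].
det(A - λI) = 0 gives eigenvalues λ = -3, 2, 1.
For λ=-3: eigenvector (2,1,2).
For λ=2: eigenvector (-3,-1,-1).
For λ=1: eigenvector (-2,0,1).
General solution: c_1e^(-3t)(2,1,2) + c_2e^(2t)(-3,-1,-1) + c_3e^(t)(-2,0,1).

x(t) = 2c_1e^(-3t) - 3c_2e^(2t) - 2c_3e^(t), y(t) = c_1e^(-3t) - c_2e^(2t), z(t) = 2c_1e^(-3t) - c_2e^(2t) + c_3e^(t)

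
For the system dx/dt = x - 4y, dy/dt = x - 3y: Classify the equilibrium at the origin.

stable improper node

A = [[1,-4],[1,-3]]; det(A-λI) = λ^2 + 2λ + 1.
repeated λ = -1 with a single eigenvector.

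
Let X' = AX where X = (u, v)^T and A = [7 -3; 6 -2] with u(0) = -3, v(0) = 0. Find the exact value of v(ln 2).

A = [[7,-3],[6,-2]]; eigenvalues λ = 1, 4.
Eigenvectors: (-1,-2) for λ=1, (-1,-1) for λ=4.
From the initial condition, c_1 = -3, c_2 = 6.
v(ln 2) = (-3)(2^1)(-2) + (6)(2^4)(-1) = -84.

-84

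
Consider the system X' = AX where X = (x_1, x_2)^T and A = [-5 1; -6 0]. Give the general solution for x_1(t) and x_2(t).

Coefficient matrix A = [[-5, 1], [-6, 0]].
Characteristic polynomial det(A - λI) = λ^2 + 5λ + 6 = 0.
Eigenvalues λ = -3, -2.
For λ=-3: (A-λI) row 1 is [-2, 1], so an eigenvector is (-1, -2).
For λ=-2: (A-λI) row 1 is [-3, 1], so an eigenvector is (1, 3).
General solution: c_1e^(-3t)(-1,-2) + c_2e^(-2t)(1,3).

x_1(t) = -c_1e^(-3t) + c_2e^(-2t), x_2(t) = -2c_1e^(-3t) + 3c_2e^(-2t)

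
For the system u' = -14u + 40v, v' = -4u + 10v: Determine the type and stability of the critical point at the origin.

stable spiral

A = [[-14,40],[-4,10]]; det(A-λI) = λ^2 + 4λ + 20.
λ = -2 ± 4i: negative real part.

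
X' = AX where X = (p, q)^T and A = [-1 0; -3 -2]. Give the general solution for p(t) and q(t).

p(t) = C_1e^(-t), q(t) = -3C_1e^(-t) - C_2e^(-2t)

Coefficient matrix A = [[-1, 0], [-3, -2]].
Characteristic polynomial det(A - λI) = λ^2 + 3λ + 2 = 0.
Eigenvalues λ = -1, -2.
For λ=-1: (A-λI) row 2 is [-3, -1], so an eigenvector is (1, -3).
For λ=-2: (A-λI) row 1 is [1, 0], so an eigenvector is (0, -1).
General solution: C_1e^(-t)(1,-3) + C_2e^(-2t)(0,-1).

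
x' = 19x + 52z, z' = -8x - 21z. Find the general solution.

x(t) = -3K_1e^(-t)sin(4t) + 2K_1e^(-t)cos(4t) + 2K_2e^(-t)sin(4t) + 3K_2e^(-t)cos(4t), z(t) = K_1e^(-t)sin(4t) - K_1e^(-t)cos(4t) - K_2e^(-t)sin(4t) - K_2e^(-t)cos(4t)

Coefficient matrix A = [[19, 52], [-8, -21]].
Characteristic polynomial det(A - λI) = λ^2 + 2λ + 17 = 0.
Eigenvalues λ = -1 ± 4i (complex conjugate pair).
For λ=-1+4i: an eigenvector is (2,-1) - i(-3,1) = (2 + 3i, -1 - i).
A real fundamental pair from Re and Im of e^((-1+4i)t)v: X_1 = e^(-t)(cos(4t)·(2,-1) + sin(4t)·(-3,1)), X_2 = e^(-t)(sin(4t)·(2,-1) - cos(4t)·(-3,1)).
General solution: K_1X_1 + K_2X_2.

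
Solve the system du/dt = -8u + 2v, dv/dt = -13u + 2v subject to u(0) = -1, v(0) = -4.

Coefficient matrix A = [[-8, 2], [-13, 2]].
Characteristic polynomial det(A - λI) = λ^2 + 6λ + 10 = 0.
Eigenvalues λ = -3 ± i (complex conjugate pair).
For λ=-3+i: an eigenvector is (-1,-3) - i(-1,-2) = (-1 + i, -3 + 2i).
A real fundamental pair from Re and Im of e^((-3+i)t)v: X_1 = e^(-3t)(cos(t)·(-1,-3) + sin(t)·(-1,-2)), X_2 = e^(-3t)(sin(t)·(-1,-3) - cos(t)·(-1,-2)).
General solution: K_1X_1 + K_2X_2.
Applying u(0)=-1, v(0)=-4 gives K_1=2, K_2=1.

u(t) = -3e^(-3t)sin(t) - e^(-3t)cos(t), v(t) = -7e^(-3t)sin(t) - 4e^(-3t)cos(t)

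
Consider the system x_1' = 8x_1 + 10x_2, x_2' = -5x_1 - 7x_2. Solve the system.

x_1(t) = -C_1e^(-2t) - 2C_2e^(3t), x_2(t) = C_1e^(-2t) + C_2e^(3t)

Coefficient matrix A = [[8, 10], [-5, -7]].
Characteristic polynomial det(A - λI) = λ^2 - λ - 6 = 0.
Eigenvalues λ = -2, 3.
For λ=-2: (A-λI) row 1 is [10, 10], so an eigenvector is (-1, 1).
For λ=3: (A-λI) row 1 is [5, 10], so an eigenvector is (-2, 1).
General solution: C_1e^(-2t)(-1,1) + C_2e^(3t)(-2,1).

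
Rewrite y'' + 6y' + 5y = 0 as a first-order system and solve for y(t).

y(t) = K_1e^(-5t) + K_2e^(-t)

Let x_1 = y, x_2 = y'. Then x_1' = x_2 and x_2' = -5x_1 - 6x_2.
A = [[0,1],[-5,-6]]; det(A-λI) = λ^2 + 6λ + 5.
Eigenvalues λ = -5, -1 with eigenvectors (1,-5), (1,-1).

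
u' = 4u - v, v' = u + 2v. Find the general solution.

u(t) = -c_1e^(3t) - c_2te^(3t) + 2c_2e^(3t), v(t) = -c_1e^(3t) - c_2te^(3t) + 3c_2e^(3t)

Coefficient matrix A = [[4, -1], [1, 2]].
Characteristic polynomial det(A - λI) = λ^2 - 6λ + 9 = 0.
Single eigenvalue λ = 3 with algebraic multiplicity 2.
Eigenvector v = (-1,-1); generalized eigenvector w with (A-λI)w=v is (2,3).
General solution: e^(3t)[c_1·v + c_2·(t·v + w)].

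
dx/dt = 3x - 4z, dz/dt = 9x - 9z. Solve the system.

Coefficient matrix A = [[3, -4], [9, -9]].
Characteristic polynomial det(A - λI) = λ^2 + 6λ + 9 = 0.
Single eigenvalue λ = -3 with algebraic multiplicity 2.
Eigenvector v = (-2,-3); generalized eigenvector w with (A-λI)w=v is (-1,-1).
General solution: e^(-3t)[C_1·v + C_2·(t·v + w)].

x(t) = -2C_1e^(-3t) - 2C_2te^(-3t) - C_2e^(-3t), z(t) = -3C_1e^(-3t) - 3C_2te^(-3t) - C_2e^(-3t)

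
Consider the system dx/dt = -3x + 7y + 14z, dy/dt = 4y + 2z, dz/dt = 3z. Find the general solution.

Coefficient matrix A = [[-3, 7, 14], [0, 4, 2], [0, 0, 3]].
det(A - λI) = 0 gives eigenvalues λ = -3, 4, 3.
For λ=-3: eigenvector (1,0,0).
For λ=4: eigenvector (1,1,0).
For λ=3: eigenvector (0,-2,1).
General solution: K_1e^(-3t)(1,0,0) + K_2e^(4t)(1,1,0) + K_3e^(3t)(0,-2,1).

x(t) = K_1e^(-3t) + K_2e^(4t), y(t) = K_2e^(4t) - 2K_3e^(3t), z(t) = K_3e^(3t)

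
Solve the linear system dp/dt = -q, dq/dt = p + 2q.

p(t) = -K_1e^(t) - K_2te^(t) - 2K_2e^(t), q(t) = K_1e^(t) + K_2te^(t) + 3K_2e^(t)

Coefficient matrix A = [[0, -1], [1, 2]].
Characteristic polynomial det(A - λI) = λ^2 - 2λ + 1 = 0.
Single eigenvalue λ = 1 with algebraic multiplicity 2.
Eigenvector v = (-1,1); generalized eigenvector w with (A-λI)w=v is (-2,3).
General solution: e^(t)[K_1·v + K_2·(t·v + w)].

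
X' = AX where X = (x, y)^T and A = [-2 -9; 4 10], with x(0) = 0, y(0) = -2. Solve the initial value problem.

x(t) = 18te^(4t), y(t) = -12te^(4t) - 2e^(4t)

Coefficient matrix A = [[-2, -9], [4, 10]].
Characteristic polynomial det(A - λI) = λ^2 - 8λ + 16 = 0.
Single eigenvalue λ = 4 with algebraic multiplicity 2.
Eigenvector v = (3,-2); generalized eigenvector w with (A-λI)w=v is (1,-1).
General solution: e^(4t)[c_1·v + c_2·(t·v + w)].
Applying x(0)=0, y(0)=-2 gives c_1=-2, c_2=6.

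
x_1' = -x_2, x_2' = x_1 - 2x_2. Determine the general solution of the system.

Coefficient matrix A = [[0, -1], [1, -2]].
Characteristic polynomial det(A - λI) = λ^2 + 2λ + 1 = 0.
Single eigenvalue λ = -1 with algebraic multiplicity 2.
Eigenvector v = (1,1); generalized eigenvector w with (A-λI)w=v is (-2,-3).
General solution: e^(-t)[c_1·v + c_2·(t·v + w)].

x_1(t) = c_1e^(-t) + c_2te^(-t) - 2c_2e^(-t), x_2(t) = c_1e^(-t) + c_2te^(-t) - 3c_2e^(-t)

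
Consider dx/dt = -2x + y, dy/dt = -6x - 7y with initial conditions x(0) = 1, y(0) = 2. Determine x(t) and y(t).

x(t) = 5e^(-4t) - 4e^(-5t), y(t) = -10e^(-4t) + 12e^(-5t)

Coefficient matrix A = [[-2, 1], [-6, -7]].
Characteristic polynomial det(A - λI) = λ^2 + 9λ + 20 = 0.
Eigenvalues λ = -4, -5.
For λ=-4: (A-λI) row 1 is [2, 1], so an eigenvector is (-1, 2).
For λ=-5: (A-λI) row 1 is [3, 1], so an eigenvector is (-1, 3).
General solution: c_1e^(-4t)(-1,2) + c_2e^(-5t)(-1,3).
Applying x(0)=1, y(0)=2 gives c_1=-5, c_2=4.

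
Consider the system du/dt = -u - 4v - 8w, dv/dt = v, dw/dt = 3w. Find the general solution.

Coefficient matrix A = [[-1, -4, -8], [0, 1, 0], [0, 0, 3]].
det(A - λI) = 0 gives eigenvalues λ = -1, 1, 3.
For λ=-1: eigenvector (1,0,0).
For λ=1: eigenvector (-2,1,0).
For λ=3: eigenvector (-2,0,1).
General solution: K_1e^(-t)(1,0,0) + K_2e^(t)(-2,1,0) + K_3e^(3t)(-2,0,1).

u(t) = K_1e^(-t) - 2K_2e^(t) - 2K_3e^(3t), v(t) = K_2e^(t), w(t) = K_3e^(3t)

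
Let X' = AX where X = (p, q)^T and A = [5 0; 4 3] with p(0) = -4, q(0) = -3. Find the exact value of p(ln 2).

A = [[5,0],[4,3]]; eigenvalues λ = 3, 5.
Eigenvectors: (0,1) for λ=3, (-1,-2) for λ=5.
From the initial condition, c_1 = 5, c_2 = 4.
p(ln 2) = (5)(2^3)(0) + (4)(2^5)(-1) = -128.

-128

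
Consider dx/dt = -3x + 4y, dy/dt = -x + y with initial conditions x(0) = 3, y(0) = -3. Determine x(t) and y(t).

Coefficient matrix A = [[-3, 4], [-1, 1]].
Characteristic polynomial det(A - λI) = λ^2 + 2λ + 1 = 0.
Single eigenvalue λ = -1 with algebraic multiplicity 2.
Eigenvector v = (2,1); generalized eigenvector w with (A-λI)w=v is (3,2).
General solution: e^(-t)[C_1·v + C_2·(t·v + w)].
Applying x(0)=3, y(0)=-3 gives C_1=15, C_2=-9.

x(t) = -18te^(-t) + 3e^(-t), y(t) = -9te^(-t) - 3e^(-t)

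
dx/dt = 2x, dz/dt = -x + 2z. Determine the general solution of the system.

x(t) = K_2e^(2t), z(t) = -K_1e^(2t) - K_2te^(2t) + 3K_2e^(2t)

Coefficient matrix A = [[2, 0], [-1, 2]].
Characteristic polynomial det(A - λI) = λ^2 - 4λ + 4 = 0.
Single eigenvalue λ = 2 with algebraic multiplicity 2.
Eigenvector v = (0,-1); generalized eigenvector w with (A-λI)w=v is (1,3).
General solution: e^(2t)[K_1·v + K_2·(t·v + w)].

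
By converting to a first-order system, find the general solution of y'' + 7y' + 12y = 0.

Let x_1 = y, x_2 = y'. Then x_1' = x_2 and x_2' = -12x_1 - 7x_2.
A = [[0,1],[-12,-7]]; det(A-λI) = λ^2 + 7λ + 12.
Eigenvalues λ = -3, -4 with eigenvectors (1,-3), (1,-4).

y(t) = c_1e^(-3t) + c_2e^(-4t)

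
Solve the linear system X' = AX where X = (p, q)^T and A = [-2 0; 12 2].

Coefficient matrix A = [[-2, 0], [12, 2]].
Characteristic polynomial det(A - λI) = λ^2 - 4 = 0.
Eigenvalues λ = 2, -2.
For λ=2: (A-λI) row 1 is [-4, 0], so an eigenvector is (0, 1).
For λ=-2: (A-λI) row 2 is [12, 4], so an eigenvector is (-1, 3).
General solution: C_1e^(2t)(0,1) + C_2e^(-2t)(-1,3).

p(t) = -C_2e^(-2t), q(t) = C_1e^(2t) + 3C_2e^(-2t)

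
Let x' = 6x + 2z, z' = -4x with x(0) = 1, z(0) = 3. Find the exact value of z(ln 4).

-1152

A = [[6,2],[-4,0]]; eigenvalues λ = 4, 2.
Eigenvectors: (-1,1) for λ=4, (1,-2) for λ=2.
From the initial condition, c_1 = -5, c_2 = -4.
z(ln 4) = (-5)(4^4)(1) + (-4)(4^2)(-2) = -1152.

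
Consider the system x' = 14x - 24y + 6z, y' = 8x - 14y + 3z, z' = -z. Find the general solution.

Coefficient matrix A = [[14, -24, 6], [8, -14, 3], [0, 0, -1]].
det(A - λI) = 0 gives eigenvalues λ = -1, -2, 2.
For λ=-1: eigenvector (2,1,-1).
For λ=-2: eigenvector (-3,-2,0).
For λ=2: eigenvector (2,1,0).
General solution: K_1e^(-t)(2,1,-1) + K_2e^(-2t)(-3,-2,0) + K_3e^(2t)(2,1,0).

x(t) = 2K_1e^(-t) - 3K_2e^(-2t) + 2K_3e^(2t), y(t) = K_1e^(-t) - 2K_2e^(-2t) + K_3e^(2t), z(t) = -K_1e^(-t)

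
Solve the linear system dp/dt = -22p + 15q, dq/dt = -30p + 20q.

Coefficient matrix A = [[-22, 15], [-30, 20]].
Characteristic polynomial det(A - λI) = λ^2 + 2λ + 10 = 0.
Eigenvalues λ = -1 ± 3i (complex conjugate pair).
For λ=-1+3i: an eigenvector is (1,1) - i(-2,-3) = (1 + 2i, 1 + 3i).
A real fundamental pair from Re and Im of e^((-1+3i)t)v: X_1 = e^(-t)(cos(3t)·(1,1) + sin(3t)·(-2,-3)), X_2 = e^(-t)(sin(3t)·(1,1) - cos(3t)·(-2,-3)).
General solution: c_1X_1 + c_2X_2.

p(t) = -2c_1e^(-t)sin(3t) + c_1e^(-t)cos(3t) + c_2e^(-t)sin(3t) + 2c_2e^(-t)cos(3t), q(t) = -3c_1e^(-t)sin(3t) + c_1e^(-t)cos(3t) + c_2e^(-t)sin(3t) + 3c_2e^(-t)cos(3t)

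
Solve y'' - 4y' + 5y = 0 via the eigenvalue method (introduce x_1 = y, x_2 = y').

Let x_1 = y, x_2 = y'. Then x_1' = x_2 and x_2' = -5x_1 + 4x_2.
A = [[0,1],[-5,4]]; det(A-λI) = λ^2 - 4λ + 5.
Eigenvalues λ = 2 ± i.

y(t) = c_1e^(2t)cos(t) + c_2e^(2t)sin(t)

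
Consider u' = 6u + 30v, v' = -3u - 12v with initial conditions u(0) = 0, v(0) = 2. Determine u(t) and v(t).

Coefficient matrix A = [[6, 30], [-3, -12]].
Characteristic polynomial det(A - λI) = λ^2 + 6λ + 18 = 0.
Eigenvalues λ = -3 ± 3i (complex conjugate pair).
For λ=-3+3i: an eigenvector is (1,0) - i(3,-1) = (1 - 3i, 0 + i).
A real fundamental pair from Re and Im of e^((-3+3i)t)v: X_1 = e^(-3t)(cos(3t)·(1,0) + sin(3t)·(3,-1)), X_2 = e^(-3t)(sin(3t)·(1,0) - cos(3t)·(3,-1)).
General solution: K_1X_1 + K_2X_2.
Applying u(0)=0, v(0)=2 gives K_1=6, K_2=2.

u(t) = 20e^(-3t)sin(3t), v(t) = -6e^(-3t)sin(3t) + 2e^(-3t)cos(3t)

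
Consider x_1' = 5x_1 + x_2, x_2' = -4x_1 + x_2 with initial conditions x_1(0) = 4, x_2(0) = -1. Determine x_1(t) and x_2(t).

x_1(t) = 7te^(3t) + 4e^(3t), x_2(t) = -14te^(3t) - e^(3t)

Coefficient matrix A = [[5, 1], [-4, 1]].
Characteristic polynomial det(A - λI) = λ^2 - 6λ + 9 = 0.
Single eigenvalue λ = 3 with algebraic multiplicity 2.
Eigenvector v = (1,-2); generalized eigenvector w with (A-λI)w=v is (1,-1).
General solution: e^(3t)[C_1·v + C_2·(t·v + w)].
Applying x_1(0)=4, x_2(0)=-1 gives C_1=-3, C_2=7.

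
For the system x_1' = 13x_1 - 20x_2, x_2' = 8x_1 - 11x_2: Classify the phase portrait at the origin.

A = [[13,-20],[8,-11]]; det(A-λI) = λ^2 - 2λ + 17.
λ = 1 ± 4i: positive real part.

unstable spiral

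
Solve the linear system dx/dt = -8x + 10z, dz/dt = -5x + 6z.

Coefficient matrix A = [[-8, 10], [-5, 6]].
Characteristic polynomial det(A - λI) = λ^2 + 2λ + 2 = 0.
Eigenvalues λ = -1 ± i (complex conjugate pair).
For λ=-1+i: an eigenvector is (-3,-2) - i(1,1) = (-3 - i, -2 - i).
A real fundamental pair from Re and Im of e^((-1+i)t)v: X_1 = e^(-t)(cos(t)·(-3,-2) + sin(t)·(1,1)), X_2 = e^(-t)(sin(t)·(-3,-2) - cos(t)·(1,1)).
General solution: C_1X_1 + C_2X_2.

x(t) = C_1e^(-t)sin(t) - 3C_1e^(-t)cos(t) - 3C_2e^(-t)sin(t) - C_2e^(-t)cos(t), z(t) = C_1e^(-t)sin(t) - 2C_1e^(-t)cos(t) - 2C_2e^(-t)sin(t) - C_2e^(-t)cos(t)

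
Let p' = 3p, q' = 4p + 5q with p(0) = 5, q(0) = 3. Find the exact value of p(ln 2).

40

A = [[3,0],[4,5]]; eigenvalues λ = 3, 5.
Eigenvectors: (-1,2) for λ=3, (0,-1) for λ=5.
From the initial condition, c_1 = -5, c_2 = -13.
p(ln 2) = (-5)(2^3)(-1) + (-13)(2^5)(0) = 40.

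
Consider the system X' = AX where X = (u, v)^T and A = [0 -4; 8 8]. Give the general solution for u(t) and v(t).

Coefficient matrix A = [[0, -4], [8, 8]].
Characteristic polynomial det(A - λI) = λ^2 - 8λ + 32 = 0.
Eigenvalues λ = 4 ± 4i (complex conjugate pair).
For λ=4+4i: an eigenvector is (0,-1) - i(1,-1) = (0 - i, -1 + i).
A real fundamental pair from Re and Im of e^((4+4i)t)v: X_1 = e^(4t)(cos(4t)·(0,-1) + sin(4t)·(1,-1)), X_2 = e^(4t)(sin(4t)·(0,-1) - cos(4t)·(1,-1)).
General solution: K_1X_1 + K_2X_2.

u(t) = K_1e^(4t)sin(4t) - K_2e^(4t)cos(4t), v(t) = -K_1e^(4t)sin(4t) - K_1e^(4t)cos(4t) - K_2e^(4t)sin(4t) + K_2e^(4t)cos(4t)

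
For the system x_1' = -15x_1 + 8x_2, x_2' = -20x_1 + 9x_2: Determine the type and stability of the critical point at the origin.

stable spiral

A = [[-15,8],[-20,9]]; det(A-λI) = λ^2 + 6λ + 25.
λ = -3 ± 4i: negative real part.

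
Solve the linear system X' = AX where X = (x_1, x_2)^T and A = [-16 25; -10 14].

x_1(t) = -2C_1e^(-t)sin(5t) - C_1e^(-t)cos(5t) - C_2e^(-t)sin(5t) + 2C_2e^(-t)cos(5t), x_2(t) = -C_1e^(-t)sin(5t) - C_1e^(-t)cos(5t) - C_2e^(-t)sin(5t) + C_2e^(-t)cos(5t)

Coefficient matrix A = [[-16, 25], [-10, 14]].
Characteristic polynomial det(A - λI) = λ^2 + 2λ + 26 = 0.
Eigenvalues λ = -1 ± 5i (complex conjugate pair).
For λ=-1+5i: an eigenvector is (-1,-1) - i(-2,-1) = (-1 + 2i, -1 + i).
A real fundamental pair from Re and Im of e^((-1+5i)t)v: X_1 = e^(-t)(cos(5t)·(-1,-1) + sin(5t)·(-2,-1)), X_2 = e^(-t)(sin(5t)·(-1,-1) - cos(5t)·(-2,-1)).
General solution: C_1X_1 + C_2X_2.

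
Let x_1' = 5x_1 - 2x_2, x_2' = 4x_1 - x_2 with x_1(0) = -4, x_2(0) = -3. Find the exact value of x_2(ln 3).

A = [[5,-2],[4,-1]]; eigenvalues λ = 1, 3.
Eigenvectors: (-1,-2) for λ=1, (1,1) for λ=3.
From the initial condition, c_1 = -1, c_2 = -5.
x_2(ln 3) = (-1)(3^1)(-2) + (-5)(3^3)(1) = -129.

-129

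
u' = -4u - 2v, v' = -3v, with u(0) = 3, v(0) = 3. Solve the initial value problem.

Coefficient matrix A = [[-4, -2], [0, -3]].
Characteristic polynomial det(A - λI) = λ^2 + 7λ + 12 = 0.
Eigenvalues λ = -3, -4.
For λ=-3: (A-λI) row 1 is [-1, -2], so an eigenvector is (-2, 1).
For λ=-4: (A-λI) row 1 is [0, -2], so an eigenvector is (1, 0).
General solution: K_1e^(-3t)(-2,1) + K_2e^(-4t)(1,0).
Applying u(0)=3, v(0)=3 gives K_1=3, K_2=9.

u(t) = -6e^(-3t) + 9e^(-4t), v(t) = 3e^(-3t)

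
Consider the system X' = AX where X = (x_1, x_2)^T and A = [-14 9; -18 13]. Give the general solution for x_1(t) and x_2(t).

x_1(t) = -c_1e^(4t) + c_2e^(-5t), x_2(t) = -2c_1e^(4t) + c_2e^(-5t)

Coefficient matrix A = [[-14, 9], [-18, 13]].
Characteristic polynomial det(A - λI) = λ^2 + λ - 20 = 0.
Eigenvalues λ = 4, -5.
For λ=4: (A-λI) row 1 is [-18, 9], so an eigenvector is (-1, -2).
For λ=-5: (A-λI) row 1 is [-9, 9], so an eigenvector is (1, 1).
General solution: c_1e^(4t)(-1,-2) + c_2e^(-5t)(1,1).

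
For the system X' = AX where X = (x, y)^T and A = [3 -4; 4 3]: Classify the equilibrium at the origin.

A = [[3,-4],[4,3]]; det(A-λI) = λ^2 - 6λ + 25.
λ = 3 ± 4i: positive real part.

unstable spiral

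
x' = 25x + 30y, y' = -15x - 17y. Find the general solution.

Coefficient matrix A = [[25, 30], [-15, -17]].
Characteristic polynomial det(A - λI) = λ^2 - 8λ + 25 = 0.
Eigenvalues λ = 4 ± 3i (complex conjugate pair).
For λ=4+3i: an eigenvector is (-1,1) - i(3,-2) = (-1 - 3i, 1 + 2i).
A real fundamental pair from Re and Im of e^((4+3i)t)v: X_1 = e^(4t)(cos(3t)·(-1,1) + sin(3t)·(3,-2)), X_2 = e^(4t)(sin(3t)·(-1,1) - cos(3t)·(3,-2)).
General solution: c_1X_1 + c_2X_2.

x(t) = 3c_1e^(4t)sin(3t) - c_1e^(4t)cos(3t) - c_2e^(4t)sin(3t) - 3c_2e^(4t)cos(3t), y(t) = -2c_1e^(4t)sin(3t) + c_1e^(4t)cos(3t) + c_2e^(4t)sin(3t) + 2c_2e^(4t)cos(3t)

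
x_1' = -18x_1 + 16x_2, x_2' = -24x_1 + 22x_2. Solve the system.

x_1(t) = C_1e^(-2t) + 2C_2e^(6t), x_2(t) = C_1e^(-2t) + 3C_2e^(6t)

Coefficient matrix A = [[-18, 16], [-24, 22]].
Characteristic polynomial det(A - λI) = λ^2 - 4λ - 12 = 0.
Eigenvalues λ = -2, 6.
For λ=-2: (A-λI) row 1 is [-16, 16], so an eigenvector is (1, 1).
For λ=6: (A-λI) row 1 is [-24, 16], so an eigenvector is (2, 3).
General solution: C_1e^(-2t)(1,1) + C_2e^(6t)(2,3).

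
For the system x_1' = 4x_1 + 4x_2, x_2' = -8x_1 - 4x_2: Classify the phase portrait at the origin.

center

A = [[4,4],[-8,-4]]; det(A-λI) = λ^2 + 16.
λ = 0 ± 4i: zero real part.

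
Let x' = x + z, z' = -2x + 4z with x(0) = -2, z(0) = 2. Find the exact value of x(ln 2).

8

A = [[1,1],[-2,4]]; eigenvalues λ = 3, 2.
Eigenvectors: (-1,-2) for λ=3, (-1,-1) for λ=2.
From the initial condition, c_1 = -4, c_2 = 6.
x(ln 2) = (-4)(2^3)(-1) + (6)(2^2)(-1) = 8.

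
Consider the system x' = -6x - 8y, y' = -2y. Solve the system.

Coefficient matrix A = [[-6, -8], [0, -2]].
Characteristic polynomial det(A - λI) = λ^2 + 8λ + 12 = 0.
Eigenvalues λ = -6, -2.
For λ=-6: (A-λI) row 1 is [0, -8], so an eigenvector is (1, 0).
For λ=-2: (A-λI) row 1 is [-4, -8], so an eigenvector is (-2, 1).
General solution: K_1e^(-6t)(1,0) + K_2e^(-2t)(-2,1).

x(t) = K_1e^(-6t) - 2K_2e^(-2t), y(t) = K_2e^(-2t)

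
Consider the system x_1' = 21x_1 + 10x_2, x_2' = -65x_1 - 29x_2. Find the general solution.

x_1(t) = -C_1e^(-4t)sin(5t) - C_1e^(-4t)cos(5t) - C_2e^(-4t)sin(5t) + C_2e^(-4t)cos(5t), x_2(t) = 3C_1e^(-4t)sin(5t) + 2C_1e^(-4t)cos(5t) + 2C_2e^(-4t)sin(5t) - 3C_2e^(-4t)cos(5t)

Coefficient matrix A = [[21, 10], [-65, -29]].
Characteristic polynomial det(A - λI) = λ^2 + 8λ + 41 = 0.
Eigenvalues λ = -4 ± 5i (complex conjugate pair).
For λ=-4+5i: an eigenvector is (-1,2) - i(-1,3) = (-1 + i, 2 - 3i).
A real fundamental pair from Re and Im of e^((-4+5i)t)v: X_1 = e^(-4t)(cos(5t)·(-1,2) + sin(5t)·(-1,3)), X_2 = e^(-4t)(sin(5t)·(-1,2) - cos(5t)·(-1,3)).
General solution: C_1X_1 + C_2X_2.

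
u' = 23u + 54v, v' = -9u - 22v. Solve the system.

u(t) = 3c_1e^(5t) + 2c_2e^(-4t), v(t) = -c_1e^(5t) - c_2e^(-4t)

Coefficient matrix A = [[23, 54], [-9, -22]].
Characteristic polynomial det(A - λI) = λ^2 - λ - 20 = 0.
Eigenvalues λ = 5, -4.
For λ=5: (A-λI) row 1 is [18, 54], so an eigenvector is (3, -1).
For λ=-4: (A-λI) row 1 is [27, 54], so an eigenvector is (2, -1).
General solution: c_1e^(5t)(3,-1) + c_2e^(-4t)(2,-1).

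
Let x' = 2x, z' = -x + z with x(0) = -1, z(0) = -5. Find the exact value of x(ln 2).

-4

A = [[2,0],[-1,1]]; eigenvalues λ = 1, 2.
Eigenvectors: (0,1) for λ=1, (1,-1) for λ=2.
From the initial condition, c_1 = -6, c_2 = -1.
x(ln 2) = (-6)(2^1)(0) + (-1)(2^2)(1) = -4.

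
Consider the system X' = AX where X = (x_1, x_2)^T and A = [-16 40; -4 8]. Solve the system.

Coefficient matrix A = [[-16, 40], [-4, 8]].
Characteristic polynomial det(A - λI) = λ^2 + 8λ + 32 = 0.
Eigenvalues λ = -4 ± 4i (complex conjugate pair).
For λ=-4+4i: an eigenvector is (3,1) - i(1,0) = (3 - i, 1).
A real fundamental pair from Re and Im of e^((-4+4i)t)v: X_1 = e^(-4t)(cos(4t)·(3,1) + sin(4t)·(1,0)), X_2 = e^(-4t)(sin(4t)·(3,1) - cos(4t)·(1,0)).
General solution: c_1X_1 + c_2X_2.

x_1(t) = c_1e^(-4t)sin(4t) + 3c_1e^(-4t)cos(4t) + 3c_2e^(-4t)sin(4t) - c_2e^(-4t)cos(4t), x_2(t) = c_1e^(-4t)cos(4t) + c_2e^(-4t)sin(4t)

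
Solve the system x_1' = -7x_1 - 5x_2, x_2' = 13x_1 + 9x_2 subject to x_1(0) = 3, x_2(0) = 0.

Coefficient matrix A = [[-7, -5], [13, 9]].
Characteristic polynomial det(A - λI) = λ^2 - 2λ + 2 = 0.
Eigenvalues λ = 1 ± i (complex conjugate pair).
For λ=1+i: an eigenvector is (-1,2) - i(-2,3) = (-1 + 2i, 2 - 3i).
A real fundamental pair from Re and Im of e^((1+i)t)v: X_1 = e^(t)(cos(t)·(-1,2) + sin(t)·(-2,3)), X_2 = e^(t)(sin(t)·(-1,2) - cos(t)·(-2,3)).
General solution: c_1X_1 + c_2X_2.
Applying x_1(0)=3, x_2(0)=0 gives c_1=9, c_2=6.

x_1(t) = -24e^(t)sin(t) + 3e^(t)cos(t), x_2(t) = 39e^(t)sin(t)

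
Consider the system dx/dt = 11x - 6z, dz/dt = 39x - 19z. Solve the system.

Coefficient matrix A = [[11, -6], [39, -19]].
Characteristic polynomial det(A - λI) = λ^2 + 8λ + 25 = 0.
Eigenvalues λ = -4 ± 3i (complex conjugate pair).
For λ=-4+3i: an eigenvector is (1,2) - i(1,3) = (1 - i, 2 - 3i).
A real fundamental pair from Re and Im of e^((-4+3i)t)v: X_1 = e^(-4t)(cos(3t)·(1,2) + sin(3t)·(1,3)), X_2 = e^(-4t)(sin(3t)·(1,2) - cos(3t)·(1,3)).
General solution: C_1X_1 + C_2X_2.

x(t) = C_1e^(-4t)sin(3t) + C_1e^(-4t)cos(3t) + C_2e^(-4t)sin(3t) - C_2e^(-4t)cos(3t), z(t) = 3C_1e^(-4t)sin(3t) + 2C_1e^(-4t)cos(3t) + 2C_2e^(-4t)sin(3t) - 3C_2e^(-4t)cos(3t)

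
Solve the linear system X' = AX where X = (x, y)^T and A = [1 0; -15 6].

Coefficient matrix A = [[1, 0], [-15, 6]].
Characteristic polynomial det(A - λI) = λ^2 - 7λ + 6 = 0.
Eigenvalues λ = 1, 6.
For λ=1: (A-λI) row 2 is [-15, 5], so an eigenvector is (-1, -3).
For λ=6: (A-λI) row 1 is [-5, 0], so an eigenvector is (0, 1).
General solution: C_1e^(t)(-1,-3) + C_2e^(6t)(0,1).

x(t) = -C_1e^(t), y(t) = -3C_1e^(t) + C_2e^(6t)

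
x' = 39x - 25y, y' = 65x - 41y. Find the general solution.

x(t) = 2c_1e^(-t)sin(5t) - c_1e^(-t)cos(5t) - c_2e^(-t)sin(5t) - 2c_2e^(-t)cos(5t), y(t) = 3c_1e^(-t)sin(5t) - 2c_1e^(-t)cos(5t) - 2c_2e^(-t)sin(5t) - 3c_2e^(-t)cos(5t)

Coefficient matrix A = [[39, -25], [65, -41]].
Characteristic polynomial det(A - λI) = λ^2 + 2λ + 26 = 0.
Eigenvalues λ = -1 ± 5i (complex conjugate pair).
For λ=-1+5i: an eigenvector is (-1,-2) - i(2,3) = (-1 - 2i, -2 - 3i).
A real fundamental pair from Re and Im of e^((-1+5i)t)v: X_1 = e^(-t)(cos(5t)·(-1,-2) + sin(5t)·(2,3)), X_2 = e^(-t)(sin(5t)·(-1,-2) - cos(5t)·(2,3)).
General solution: c_1X_1 + c_2X_2.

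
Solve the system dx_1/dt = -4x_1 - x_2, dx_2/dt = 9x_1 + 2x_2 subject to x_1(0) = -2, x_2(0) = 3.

x_1(t) = 3te^(-t) - 2e^(-t), x_2(t) = -9te^(-t) + 3e^(-t)

Coefficient matrix A = [[-4, -1], [9, 2]].
Characteristic polynomial det(A - λI) = λ^2 + 2λ + 1 = 0.
Single eigenvalue λ = -1 with algebraic multiplicity 2.
Eigenvector v = (-1,3); generalized eigenvector w with (A-λI)w=v is (0,1).
General solution: e^(-t)[c_1·v + c_2·(t·v + w)].
Applying x_1(0)=-2, x_2(0)=3 gives c_1=2, c_2=-3.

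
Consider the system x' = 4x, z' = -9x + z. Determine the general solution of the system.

Coefficient matrix A = [[4, 0], [-9, 1]].
Characteristic polynomial det(A - λI) = λ^2 - 5λ + 4 = 0.
Eigenvalues λ = 1, 4.
For λ=1: (A-λI) row 1 is [3, 0], so an eigenvector is (0, -1).
For λ=4: (A-λI) row 2 is [-9, -3], so an eigenvector is (1, -3).
General solution: c_1e^(t)(0,-1) + c_2e^(4t)(1,-3).

x(t) = c_2e^(4t), z(t) = -c_1e^(t) - 3c_2e^(4t)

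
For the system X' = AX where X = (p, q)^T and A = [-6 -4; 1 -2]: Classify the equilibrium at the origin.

A = [[-6,-4],[1,-2]]; det(A-λI) = λ^2 + 8λ + 16.
repeated λ = -4 with a single eigenvector.

stable improper node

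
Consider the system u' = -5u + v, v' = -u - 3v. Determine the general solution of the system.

Coefficient matrix A = [[-5, 1], [-1, -3]].
Characteristic polynomial det(A - λI) = λ^2 + 8λ + 16 = 0.
Single eigenvalue λ = -4 with algebraic multiplicity 2.
Eigenvector v = (-1,-1); generalized eigenvector w with (A-λI)w=v is (1,0).
General solution: e^(-4t)[K_1·v + K_2·(t·v + w)].

u(t) = -K_1e^(-4t) - K_2te^(-4t) + K_2e^(-4t), v(t) = -K_1e^(-4t) - K_2te^(-4t)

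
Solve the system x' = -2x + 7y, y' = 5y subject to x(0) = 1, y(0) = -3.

Coefficient matrix A = [[-2, 7], [0, 5]].
Characteristic polynomial det(A - λI) = λ^2 - 3λ - 10 = 0.
Eigenvalues λ = -2, 5.
For λ=-2: (A-λI) row 1 is [0, 7], so an eigenvector is (-1, 0).
For λ=5: (A-λI) row 1 is [-7, 7], so an eigenvector is (1, 1).
General solution: c_1e^(-2t)(-1,0) + c_2e^(5t)(1,1).
Applying x(0)=1, y(0)=-3 gives c_1=-4, c_2=-3.

x(t) = -3e^(5t) + 4e^(-2t), y(t) = -3e^(5t)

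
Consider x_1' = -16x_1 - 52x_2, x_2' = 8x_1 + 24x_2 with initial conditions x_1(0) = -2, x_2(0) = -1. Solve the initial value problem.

Coefficient matrix A = [[-16, -52], [8, 24]].
Characteristic polynomial det(A - λI) = λ^2 - 8λ + 32 = 0.
Eigenvalues λ = 4 ± 4i (complex conjugate pair).
For λ=4+4i: an eigenvector is (3,-1) - i(-2,1) = (3 + 2i, -1 - i).
A real fundamental pair from Re and Im of e^((4+4i)t)v: X_1 = e^(4t)(cos(4t)·(3,-1) + sin(4t)·(-2,1)), X_2 = e^(4t)(sin(4t)·(3,-1) - cos(4t)·(-2,1)).
General solution: K_1X_1 + K_2X_2.
Applying x_1(0)=-2, x_2(0)=-1 gives K_1=-4, K_2=5.

x_1(t) = 23e^(4t)sin(4t) - 2e^(4t)cos(4t), x_2(t) = -9e^(4t)sin(4t) - e^(4t)cos(4t)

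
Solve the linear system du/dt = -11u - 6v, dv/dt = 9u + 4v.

Coefficient matrix A = [[-11, -6], [9, 4]].
Characteristic polynomial det(A - λI) = λ^2 + 7λ + 10 = 0.
Eigenvalues λ = -2, -5.
For λ=-2: (A-λI) row 1 is [-9, -6], so an eigenvector is (-2, 3).
For λ=-5: (A-λI) row 1 is [-6, -6], so an eigenvector is (-1, 1).
General solution: C_1e^(-2t)(-2,3) + C_2e^(-5t)(-1,1).

u(t) = -2C_1e^(-2t) - C_2e^(-5t), v(t) = 3C_1e^(-2t) + C_2e^(-5t)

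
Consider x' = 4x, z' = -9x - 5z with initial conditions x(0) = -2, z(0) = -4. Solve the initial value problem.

x(t) = -2e^(4t), z(t) = 2e^(4t) - 6e^(-5t)

Coefficient matrix A = [[4, 0], [-9, -5]].
Characteristic polynomial det(A - λI) = λ^2 + λ - 20 = 0.
Eigenvalues λ = -5, 4.
For λ=-5: (A-λI) row 1 is [9, 0], so an eigenvector is (0, 1).
For λ=4: (A-λI) row 2 is [-9, -9], so an eigenvector is (-1, 1).
General solution: c_1e^(-5t)(0,1) + c_2e^(4t)(-1,1).
Applying x(0)=-2, z(0)=-4 gives c_1=-6, c_2=2.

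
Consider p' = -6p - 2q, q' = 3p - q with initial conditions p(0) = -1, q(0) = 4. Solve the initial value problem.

p(t) = -6e^(-3t) + 5e^(-4t), q(t) = 9e^(-3t) - 5e^(-4t)

Coefficient matrix A = [[-6, -2], [3, -1]].
Characteristic polynomial det(A - λI) = λ^2 + 7λ + 12 = 0.
Eigenvalues λ = -3, -4.
For λ=-3: (A-λI) row 1 is [-3, -2], so an eigenvector is (-2, 3).
For λ=-4: (A-λI) row 1 is [-2, -2], so an eigenvector is (1, -1).
General solution: C_1e^(-3t)(-2,3) + C_2e^(-4t)(1,-1).
Applying p(0)=-1, q(0)=4 gives C_1=3, C_2=5.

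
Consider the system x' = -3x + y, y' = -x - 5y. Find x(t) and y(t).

Coefficient matrix A = [[-3, 1], [-1, -5]].
Characteristic polynomial det(A - λI) = λ^2 + 8λ + 16 = 0.
Single eigenvalue λ = -4 with algebraic multiplicity 2.
Eigenvector v = (-1,1); generalized eigenvector w with (A-λI)w=v is (-3,2).
General solution: e^(-4t)[K_1·v + K_2·(t·v + w)].

x(t) = -K_1e^(-4t) - K_2te^(-4t) - 3K_2e^(-4t), y(t) = K_1e^(-4t) + K_2te^(-4t) + 2K_2e^(-4t)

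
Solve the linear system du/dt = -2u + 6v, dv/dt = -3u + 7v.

u(t) = -K_1e^(4t) - 2K_2e^(t), v(t) = -K_1e^(4t) - K_2e^(t)

Coefficient matrix A = [[-2, 6], [-3, 7]].
Characteristic polynomial det(A - λI) = λ^2 - 5λ + 4 = 0.
Eigenvalues λ = 4, 1.
For λ=4: (A-λI) row 1 is [-6, 6], so an eigenvector is (-1, -1).
For λ=1: (A-λI) row 1 is [-3, 6], so an eigenvector is (-2, -1).
General solution: K_1e^(4t)(-1,-1) + K_2e^(t)(-2,-1).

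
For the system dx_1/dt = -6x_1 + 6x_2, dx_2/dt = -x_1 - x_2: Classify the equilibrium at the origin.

stable node

A = [[-6,6],[-1,-1]]; det(A-λI) = λ^2 + 7λ + 12.
λ = -3, -4: both negative.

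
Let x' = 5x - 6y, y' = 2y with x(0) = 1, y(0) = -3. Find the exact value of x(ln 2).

A = [[5,-6],[0,2]]; eigenvalues λ = 5, 2.
Eigenvectors: (-1,0) for λ=5, (2,1) for λ=2.
From the initial condition, c_1 = -7, c_2 = -3.
x(ln 2) = (-7)(2^5)(-1) + (-3)(2^2)(2) = 200.

200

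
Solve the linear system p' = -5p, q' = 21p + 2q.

p(t) = C_2e^(-5t), q(t) = -C_1e^(2t) - 3C_2e^(-5t)

Coefficient matrix A = [[-5, 0], [21, 2]].
Characteristic polynomial det(A - λI) = λ^2 + 3λ - 10 = 0.
Eigenvalues λ = 2, -5.
For λ=2: (A-λI) row 1 is [-7, 0], so an eigenvector is (0, -1).
For λ=-5: (A-λI) row 2 is [21, 7], so an eigenvector is (1, -3).
General solution: C_1e^(2t)(0,-1) + C_2e^(-5t)(1,-3).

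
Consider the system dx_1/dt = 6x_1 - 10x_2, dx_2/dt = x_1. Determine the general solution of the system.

x_1(t) = K_1e^(3t)sin(t) - 3K_1e^(3t)cos(t) - 3K_2e^(3t)sin(t) - K_2e^(3t)cos(t), x_2(t) = -K_1e^(3t)cos(t) - K_2e^(3t)sin(t)

Coefficient matrix A = [[6, -10], [1, 0]].
Characteristic polynomial det(A - λI) = λ^2 - 6λ + 10 = 0.
Eigenvalues λ = 3 ± i (complex conjugate pair).
For λ=3+i: an eigenvector is (-3,-1) - i(1,0) = (-3 - i, -1).
A real fundamental pair from Re and Im of e^((3+i)t)v: X_1 = e^(3t)(cos(t)·(-3,-1) + sin(t)·(1,0)), X_2 = e^(3t)(sin(t)·(-3,-1) - cos(t)·(1,0)).
General solution: K_1X_1 + K_2X_2.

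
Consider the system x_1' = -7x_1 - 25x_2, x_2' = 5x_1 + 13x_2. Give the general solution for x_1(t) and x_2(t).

x_1(t) = 2C_1e^(3t)sin(5t) - C_1e^(3t)cos(5t) - C_2e^(3t)sin(5t) - 2C_2e^(3t)cos(5t), x_2(t) = -C_1e^(3t)sin(5t) + C_2e^(3t)cos(5t)

Coefficient matrix A = [[-7, -25], [5, 13]].
Characteristic polynomial det(A - λI) = λ^2 - 6λ + 34 = 0.
Eigenvalues λ = 3 ± 5i (complex conjugate pair).
For λ=3+5i: an eigenvector is (-1,0) - i(2,-1) = (-1 - 2i, 0 + i).
A real fundamental pair from Re and Im of e^((3+5i)t)v: X_1 = e^(3t)(cos(5t)·(-1,0) + sin(5t)·(2,-1)), X_2 = e^(3t)(sin(5t)·(-1,0) - cos(5t)·(2,-1)).
General solution: C_1X_1 + C_2X_2.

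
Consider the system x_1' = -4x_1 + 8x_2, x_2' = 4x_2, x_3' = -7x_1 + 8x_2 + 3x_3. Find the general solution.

Coefficient matrix A = [[-4, 8, 0], [0, 4, 0], [-7, 8, 3]].
det(A - λI) = 0 gives eigenvalues λ = 3, 4, -4.
For λ=3: eigenvector (0,0,1).
For λ=4: eigenvector (1,1,1).
For λ=-4: eigenvector (1,0,1).
General solution: c_1e^(3t)(0,0,1) + c_2e^(4t)(1,1,1) + c_3e^(-4t)(1,0,1).

x_1(t) = c_2e^(4t) + c_3e^(-4t), x_2(t) = c_2e^(4t), x_3(t) = c_1e^(3t) + c_2e^(4t) + c_3e^(-4t)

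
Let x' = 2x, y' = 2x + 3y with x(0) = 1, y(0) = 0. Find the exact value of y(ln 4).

A = [[2,0],[2,3]]; eigenvalues λ = 2, 3.
Eigenvectors: (1,-2) for λ=2, (0,1) for λ=3.
From the initial condition, c_1 = 1, c_2 = 2.
y(ln 4) = (1)(4^2)(-2) + (2)(4^3)(1) = 96.

96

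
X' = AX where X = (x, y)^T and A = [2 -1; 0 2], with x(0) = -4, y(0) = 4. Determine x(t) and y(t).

x(t) = -4te^(2t) - 4e^(2t), y(t) = 4e^(2t)

Coefficient matrix A = [[2, -1], [0, 2]].
Characteristic polynomial det(A - λI) = λ^2 - 4λ + 4 = 0.
Single eigenvalue λ = 2 with algebraic multiplicity 2.
Eigenvector v = (1,0); generalized eigenvector w with (A-λI)w=v is (-3,-1).
General solution: e^(2t)[c_1·v + c_2·(t·v + w)].
Applying x(0)=-4, y(0)=4 gives c_1=-16, c_2=-4.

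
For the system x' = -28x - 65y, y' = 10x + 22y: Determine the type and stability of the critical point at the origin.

A = [[-28,-65],[10,22]]; det(A-λI) = λ^2 + 6λ + 34.
λ = -3 ± 5i: negative real part.

stable spiral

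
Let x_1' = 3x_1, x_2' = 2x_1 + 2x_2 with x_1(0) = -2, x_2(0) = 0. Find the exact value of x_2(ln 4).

A = [[3,0],[2,2]]; eigenvalues λ = 3, 2.
Eigenvectors: (-1,-2) for λ=3, (0,1) for λ=2.
From the initial condition, c_1 = 2, c_2 = 4.
x_2(ln 4) = (2)(4^3)(-2) + (4)(4^2)(1) = -192.

-192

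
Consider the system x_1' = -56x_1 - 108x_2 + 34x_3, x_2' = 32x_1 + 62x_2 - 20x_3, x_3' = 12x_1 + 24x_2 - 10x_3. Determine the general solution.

Coefficient matrix A = [[-56, -108, 34], [32, 62, -20], [12, 24, -10]].
det(A - λI) = 0 gives eigenvalues λ = 2, -2, -4.
For λ=2: eigenvector (-5,3,1).
For λ=-2: eigenvector (-2,1,0).
For λ=-4: eigenvector (-7,4,2).
General solution: C_1e^(2t)(-5,3,1) + C_2e^(-2t)(-2,1,0) + C_3e^(-4t)(-7,4,2).

x_1(t) = -5C_1e^(2t) - 2C_2e^(-2t) - 7C_3e^(-4t), x_2(t) = 3C_1e^(2t) + C_2e^(-2t) + 4C_3e^(-4t), x_3(t) = C_1e^(2t) + 2C_3e^(-4t)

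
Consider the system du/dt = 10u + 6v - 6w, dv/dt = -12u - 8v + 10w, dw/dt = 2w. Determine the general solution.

Coefficient matrix A = [[10, 6, -6], [-12, -8, 10], [0, 0, 2]].
det(A - λI) = 0 gives eigenvalues λ = -2, 4, 2.
For λ=-2: eigenvector (1,-2,0).
For λ=4: eigenvector (1,-1,0).
For λ=2: eigenvector (0,1,1).
General solution: K_1e^(-2t)(1,-2,0) + K_2e^(4t)(1,-1,0) + K_3e^(2t)(0,1,1).

u(t) = K_1e^(-2t) + K_2e^(4t), v(t) = -2K_1e^(-2t) - K_2e^(4t) + K_3e^(2t), w(t) = K_3e^(2t)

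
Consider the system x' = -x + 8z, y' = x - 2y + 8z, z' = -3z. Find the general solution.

Coefficient matrix A = [[-1, 0, 8], [1, -2, 8], [0, 0, -3]].
det(A - λI) = 0 gives eigenvalues λ = -3, -2, -1.
For λ=-3: eigenvector (-4,-4,1).
For λ=-2: eigenvector (0,1,0).
For λ=-1: eigenvector (1,1,0).
General solution: c_1e^(-3t)(-4,-4,1) + c_2e^(-2t)(0,1,0) + c_3e^(-t)(1,1,0).

x(t) = -4c_1e^(-3t) + c_3e^(-t), y(t) = -4c_1e^(-3t) + c_2e^(-2t) + c_3e^(-t), z(t) = c_1e^(-3t)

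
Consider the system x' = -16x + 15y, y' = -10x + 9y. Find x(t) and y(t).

x(t) = -3K_1e^(-6t) + K_2e^(-t), y(t) = -2K_1e^(-6t) + K_2e^(-t)

Coefficient matrix A = [[-16, 15], [-10, 9]].
Characteristic polynomial det(A - λI) = λ^2 + 7λ + 6 = 0.
Eigenvalues λ = -6, -1.
For λ=-6: (A-λI) row 1 is [-10, 15], so an eigenvector is (-3, -2).
For λ=-1: (A-λI) row 1 is [-15, 15], so an eigenvector is (1, 1).
General solution: K_1e^(-6t)(-3,-2) + K_2e^(-t)(1,1).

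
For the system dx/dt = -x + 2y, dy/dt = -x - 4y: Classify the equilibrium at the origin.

stable node

A = [[-1,2],[-1,-4]]; det(A-λI) = λ^2 + 5λ + 6.
λ = -2, -3: both negative.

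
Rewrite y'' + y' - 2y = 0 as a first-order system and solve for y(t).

y(t) = c_1e^(-2t) + c_2e^(t)

Let x_1 = y, x_2 = y'. Then x_1' = x_2 and x_2' = 2x_1 - x_2.
A = [[0,1],[2,-1]]; det(A-λI) = λ^2 + λ - 2.
Eigenvalues λ = -2, 1 with eigenvectors (1,-2), (1,1).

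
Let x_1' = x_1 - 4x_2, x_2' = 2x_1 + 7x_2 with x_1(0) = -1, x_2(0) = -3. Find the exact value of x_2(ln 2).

A = [[1,-4],[2,7]]; eigenvalues λ = 5, 3.
Eigenvectors: (-1,1) for λ=5, (2,-1) for λ=3.
From the initial condition, c_1 = -7, c_2 = -4.
x_2(ln 2) = (-7)(2^5)(1) + (-4)(2^3)(-1) = -192.

-192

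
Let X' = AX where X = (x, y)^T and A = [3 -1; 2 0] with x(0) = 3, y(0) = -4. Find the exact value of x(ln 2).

A = [[3,-1],[2,0]]; eigenvalues λ = 1, 2.
Eigenvectors: (-1,-2) for λ=1, (-1,-1) for λ=2.
From the initial condition, c_1 = 7, c_2 = -10.
x(ln 2) = (7)(2^1)(-1) + (-10)(2^2)(-1) = 26.

26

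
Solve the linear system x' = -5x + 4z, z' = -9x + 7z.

Coefficient matrix A = [[-5, 4], [-9, 7]].
Characteristic polynomial det(A - λI) = λ^2 - 2λ + 1 = 0.
Single eigenvalue λ = 1 with algebraic multiplicity 2.
Eigenvector v = (-2,-3); generalized eigenvector w with (A-λI)w=v is (1,1).
General solution: e^(t)[K_1·v + K_2·(t·v + w)].

x(t) = -2K_1e^(t) - 2K_2te^(t) + K_2e^(t), z(t) = -3K_1e^(t) - 3K_2te^(t) + K_2e^(t)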